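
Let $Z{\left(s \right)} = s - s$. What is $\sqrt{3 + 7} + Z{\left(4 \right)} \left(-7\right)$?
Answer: $\sqrt{10} \approx 3.1623$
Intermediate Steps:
$Z{\left(s \right)} = 0$
$\sqrt{3 + 7} + Z{\left(4 \right)} \left(-7\right) = \sqrt{3 + 7} + 0 \left(-7\right) = \sqrt{10} + 0 = \sqrt{10}$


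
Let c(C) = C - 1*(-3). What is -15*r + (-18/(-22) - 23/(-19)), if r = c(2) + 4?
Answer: -27791/209 ≈ -132.97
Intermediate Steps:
c(C) = 3 + C (c(C) = C + 3 = 3 + C)
r = 9 (r = (3 + 2) + 4 = 5 + 4 = 9)
-15*r + (-18/(-22) - 23/(-19)) = -15*9 + (-18/(-22) - 23/(-19)) = -135 + (-18*(-1/22) - 23*(-1/19)) = -135 + (9/11 + 23/19) = -135 + 424/209 = -27791/209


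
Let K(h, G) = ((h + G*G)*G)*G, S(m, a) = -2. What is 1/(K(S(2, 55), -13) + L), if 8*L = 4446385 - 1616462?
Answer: 8/3055707 ≈ 2.6181e-6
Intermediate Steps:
K(h, G) = G²*(h + G²) (K(h, G) = ((h + G²)*G)*G = (G*(h + G²))*G = G²*(h + G²))
L = 2829923/8 (L = (4446385 - 1616462)/8 = (⅛)*2829923 = 2829923/8 ≈ 3.5374e+5)
1/(K(S(2, 55), -13) + L) = 1/((-13)²*(-2 + (-13)²) + 2829923/8) = 1/(169*(-2 + 169) + 2829923/8) = 1/(169*167 + 2829923/8) = 1/(28223 + 2829923/8) = 1/(3055707/8) = 8/3055707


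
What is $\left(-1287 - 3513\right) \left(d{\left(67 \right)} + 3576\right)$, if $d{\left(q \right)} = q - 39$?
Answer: $-17299200$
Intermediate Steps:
$d{\left(q \right)} = -39 + q$
$\left(-1287 - 3513\right) \left(d{\left(67 \right)} + 3576\right) = \left(-1287 - 3513\right) \left(\left(-39 + 67\right) + 3576\right) = - 4800 \left(28 + 3576\right) = \left(-4800\right) 3604 = -17299200$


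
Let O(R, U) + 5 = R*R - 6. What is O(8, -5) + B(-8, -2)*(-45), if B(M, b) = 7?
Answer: -262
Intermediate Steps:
O(R, U) = -11 + R**2 (O(R, U) = -5 + (R*R - 6) = -5 + (R**2 - 6) = -5 + (-6 + R**2) = -11 + R**2)
O(8, -5) + B(-8, -2)*(-45) = (-11 + 8**2) + 7*(-45) = (-11 + 64) - 315 = 53 - 315 = -262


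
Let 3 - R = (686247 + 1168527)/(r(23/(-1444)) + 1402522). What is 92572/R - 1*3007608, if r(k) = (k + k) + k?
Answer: -10030661306843300/3397431441 ≈ -2.9524e+6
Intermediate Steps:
r(k) = 3*k (r(k) = 2*k + k = 3*k)
R = 3397431441/2025241699 (R = 3 - (686247 + 1168527)/(3*(23/(-1444)) + 1402522) = 3 - 1854774/(3*(23*(-1/1444)) + 1402522) = 3 - 1854774/(3*(-23/1444) + 1402522) = 3 - 1854774/(-69/1444 + 1402522) = 3 - 1854774/2025241699/1444 = 3 - 1854774*1444/2025241699 = 3 - 1*2678293656/2025241699 = 3 - 2678293656/2025241699 = 3397431441/2025241699 ≈ 1.6775)
92572/R - 1*3007608 = 92572/(3397431441/2025241699) - 1*3007608 = 92572*(2025241699/3397431441) - 3007608 = 187480674559828/3397431441 - 3007608 = -10030661306843300/3397431441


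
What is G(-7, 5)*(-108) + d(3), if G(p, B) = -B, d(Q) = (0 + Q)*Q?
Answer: 549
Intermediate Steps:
d(Q) = Q**2 (d(Q) = Q*Q = Q**2)
G(-7, 5)*(-108) + d(3) = -1*5*(-108) + 3**2 = -5*(-108) + 9 = 540 + 9 = 549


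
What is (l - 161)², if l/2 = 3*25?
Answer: 121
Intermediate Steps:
l = 150 (l = 2*(3*25) = 2*75 = 150)
(l - 161)² = (150 - 161)² = (-11)² = 121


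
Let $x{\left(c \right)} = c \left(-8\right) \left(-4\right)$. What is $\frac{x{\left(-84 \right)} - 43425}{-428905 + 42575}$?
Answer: $\frac{46113}{386330} \approx 0.11936$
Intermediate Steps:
$x{\left(c \right)} = 32 c$ ($x{\left(c \right)} = - 8 c \left(-4\right) = 32 c$)
$\frac{x{\left(-84 \right)} - 43425}{-428905 + 42575} = \frac{32 \left(-84\right) - 43425}{-428905 + 42575} = \frac{-2688 - 43425}{-386330} = \left(-46113\right) \left(- \frac{1}{386330}\right) = \frac{46113}{386330}$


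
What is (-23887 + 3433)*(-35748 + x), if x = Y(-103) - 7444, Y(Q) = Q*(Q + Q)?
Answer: 449456196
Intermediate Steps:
Y(Q) = 2*Q² (Y(Q) = Q*(2*Q) = 2*Q²)
x = 13774 (x = 2*(-103)² - 7444 = 2*10609 - 7444 = 21218 - 7444 = 13774)
(-23887 + 3433)*(-35748 + x) = (-23887 + 3433)*(-35748 + 13774) = -20454*(-21974) = 449456196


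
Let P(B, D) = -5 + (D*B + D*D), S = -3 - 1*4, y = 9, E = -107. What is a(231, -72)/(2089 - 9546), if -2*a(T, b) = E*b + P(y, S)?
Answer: 7685/14914 ≈ 0.51529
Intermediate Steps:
S = -7 (S = -3 - 4 = -7)
P(B, D) = -5 + D² + B*D (P(B, D) = -5 + (B*D + D²) = -5 + (D² + B*D) = -5 + D² + B*D)
a(T, b) = 19/2 + 107*b/2 (a(T, b) = -(-107*b + (-5 + (-7)² + 9*(-7)))/2 = -(-107*b + (-5 + 49 - 63))/2 = -(-107*b - 19)/2 = -(-19 - 107*b)/2 = 19/2 + 107*b/2)
a(231, -72)/(2089 - 9546) = (19/2 + (107/2)*(-72))/(2089 - 9546) = (19/2 - 3852)/(-7457) = -7685/2*(-1/7457) = 7685/14914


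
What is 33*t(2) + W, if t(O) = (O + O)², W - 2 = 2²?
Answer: 534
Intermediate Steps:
W = 6 (W = 2 + 2² = 2 + 4 = 6)
t(O) = 4*O² (t(O) = (2*O)² = 4*O²)
33*t(2) + W = 33*(4*2²) + 6 = 33*(4*4) + 6 = 33*16 + 6 = 528 + 6 = 534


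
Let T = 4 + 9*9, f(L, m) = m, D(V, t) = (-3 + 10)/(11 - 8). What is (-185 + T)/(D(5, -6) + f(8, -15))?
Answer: 150/19 ≈ 7.8947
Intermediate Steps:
D(V, t) = 7/3
T = 85 (T = 4 + 81 = 85)
(-185 + T)/(D(5, -6) + f(8, -15)) = (-185 + 85)/(7/3 - 15) = -100/(-38/3) = -100*(-3/38) = 150/19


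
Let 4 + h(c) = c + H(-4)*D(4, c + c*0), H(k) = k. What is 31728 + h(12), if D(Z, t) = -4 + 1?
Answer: 31748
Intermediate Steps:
D(Z, t) = -3
h(c) = 8 + c (h(c) = -4 + (c - 4*(-3)) = -4 + (c + 12) = -4 + (12 + c) = 8 + c)
31728 + h(12) = 31728 + (8 + 12) = 31728 + 20 = 31748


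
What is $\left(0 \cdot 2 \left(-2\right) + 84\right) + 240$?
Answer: $324$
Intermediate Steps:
$\left(0 \cdot 2 \left(-2\right) + 84\right) + 240 = \left(0 \left(-2\right) + 84\right) + 240 = \left(0 + 84\right) + 240 = 84 + 240 = 324$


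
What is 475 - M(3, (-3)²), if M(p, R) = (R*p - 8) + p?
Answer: 453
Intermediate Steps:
M(p, R) = -8 + p + R*p (M(p, R) = (-8 + R*p) + p = -8 + p + R*p)
475 - M(3, (-3)²) = 475 - (-8 + 3 + (-3)²*3) = 475 - (-8 + 3 + 9*3) = 475 - (-8 + 3 + 27) = 475 - 1*22 = 475 - 22 = 453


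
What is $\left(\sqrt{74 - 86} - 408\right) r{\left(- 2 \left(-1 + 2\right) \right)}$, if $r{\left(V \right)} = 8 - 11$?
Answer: $1224 - 6 i \sqrt{3} \approx 1224.0 - 10.392 i$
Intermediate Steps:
$r{\left(V \right)} = -3$ ($r{\left(V \right)} = 8 - 11 = -3$)
$\left(\sqrt{74 - 86} - 408\right) r{\left(- 2 \left(-1 + 2\right) \right)} = \left(\sqrt{74 - 86} - 408\right) \left(-3\right) = \left(\sqrt{-12} - 408\right) \left(-3\right) = \left(2 i \sqrt{3} - 408\right) \left(-3\right) = \left(-408 + 2 i \sqrt{3}\right) \left(-3\right) = 1224 - 6 i \sqrt{3}$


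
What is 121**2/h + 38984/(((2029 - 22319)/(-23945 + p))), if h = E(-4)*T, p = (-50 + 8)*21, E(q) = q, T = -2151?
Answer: 4163864046881/87287580 ≈ 47703.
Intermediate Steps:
p = -882 (p = -42*21 = -882)
h = 8604 (h = -4*(-2151) = 8604)
121**2/h + 38984/(((2029 - 22319)/(-23945 + p))) = 121**2/8604 + 38984/(((2029 - 22319)/(-23945 - 882))) = 14641*(1/8604) + 38984/((-20290/(-24827))) = 14641/8604 + 38984/((-20290*(-1/24827))) = 14641/8604 + 38984/(20290/24827) = 14641/8604 + 38984*(24827/20290) = 14641/8604 + 483927884/10145 = 4163864046881/87287580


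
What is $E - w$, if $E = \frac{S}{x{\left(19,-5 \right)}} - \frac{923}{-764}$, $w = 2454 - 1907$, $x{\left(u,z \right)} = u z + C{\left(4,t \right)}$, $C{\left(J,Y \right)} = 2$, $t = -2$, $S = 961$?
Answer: $- \frac{1274639}{2292} \approx -556.13$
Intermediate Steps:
$x{\left(u,z \right)} = 2 + u z$ ($x{\left(u,z \right)} = u z + 2 = 2 + u z$)
$w = 547$ ($w = 2454 - 1907 = 547$)
$E = - \frac{20915}{2292}$ ($E = \frac{961}{2 + 19 \left(-5\right)} - \frac{923}{-764} = \frac{961}{2 - 95} - - \frac{923}{764} = \frac{961}{-93} + \frac{923}{764} = 961 \left(- \frac{1}{93}\right) + \frac{923}{764} = - \frac{31}{3} + \frac{923}{764} = - \frac{20915}{2292} \approx -9.1252$)
$E - w = - \frac{20915}{2292} - 547 = - \frac{1274639}{2292}$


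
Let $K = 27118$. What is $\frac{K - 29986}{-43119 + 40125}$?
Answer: $\frac{478}{499} \approx 0.95792$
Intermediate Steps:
$\frac{K - 29986}{-43119 + 40125} = \frac{27118 - 29986}{-43119 + 40125} = - \frac{2868}{-2994} = \left(-2868\right) \left(- \frac{1}{2994}\right) = \frac{478}{499}$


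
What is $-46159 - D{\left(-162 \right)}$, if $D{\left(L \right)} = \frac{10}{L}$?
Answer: $- \frac{3738874}{81} \approx -46159.0$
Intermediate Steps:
$-46159 - D{\left(-162 \right)} = -46159 - \frac{10}{-162} = -46159 - 10 \left(- \frac{1}{162}\right) = -46159 - - \frac{5}{81} = -46159 + \frac{5}{81} = - \frac{3738874}{81}$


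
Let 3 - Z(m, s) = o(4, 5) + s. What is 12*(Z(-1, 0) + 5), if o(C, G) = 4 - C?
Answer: 96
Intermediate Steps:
Z(m, s) = 3 - s (Z(m, s) = 3 - ((4 - 1*4) + s) = 3 - ((4 - 4) + s) = 3 - (0 + s) = 3 - s)
12*(Z(-1, 0) + 5) = 12*((3 - 1*0) + 5) = 12*((3 + 0) + 5) = 12*(3 + 5) = 12*8 = 96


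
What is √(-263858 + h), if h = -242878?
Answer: 36*I*√391 ≈ 711.85*I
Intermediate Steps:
√(-263858 + h) = √(-263858 - 242878) = √(-506736) = 36*I*√391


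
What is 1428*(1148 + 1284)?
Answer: 3472896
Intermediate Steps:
1428*(1148 + 1284) = 1428*2432 = 3472896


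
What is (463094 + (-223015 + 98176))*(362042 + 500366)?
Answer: 291713818040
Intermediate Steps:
(463094 + (-223015 + 98176))*(362042 + 500366) = (463094 - 124839)*862408 = 338255*862408 = 291713818040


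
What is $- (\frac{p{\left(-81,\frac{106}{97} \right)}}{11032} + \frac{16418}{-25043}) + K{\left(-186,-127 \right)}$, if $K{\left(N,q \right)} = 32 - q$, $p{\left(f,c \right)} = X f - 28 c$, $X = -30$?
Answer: $\frac{2136360055307}{13399307236} \approx 159.44$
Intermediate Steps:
$p{\left(f,c \right)} = - 30 f - 28 c$
$- (\frac{p{\left(-81,\frac{106}{97} \right)}}{11032} + \frac{16418}{-25043}) + K{\left(-186,-127 \right)} = - (\frac{\left(-30\right) \left(-81\right) - 28 \cdot \frac{106}{97}}{11032} + \frac{16418}{-25043}) + \left(32 - -127\right) = - (\left(2430 - 28 \cdot 106 \cdot \frac{1}{97}\right) \frac{1}{11032} + 16418 \left(- \frac{1}{25043}\right)) + \left(32 + 127\right) = - (\left(2430 - \frac{2968}{97}\right) \frac{1}{11032} - \frac{16418}{25043}) + 159 = - (\frac{232742}{97} \cdot \frac{1}{11032} - \frac{16418}{25043}) + 159 = - (\frac{116371}{535052} - \frac{16418}{25043}) + 159 = \left(-1\right) \left(- \frac{5870204783}{13399307236}\right) + 159 = \frac{5870204783}{13399307236} + 159 = \frac{2136360055307}{13399307236}$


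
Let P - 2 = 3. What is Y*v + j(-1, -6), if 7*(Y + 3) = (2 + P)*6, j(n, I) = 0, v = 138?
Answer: 414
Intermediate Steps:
P = 5 (P = 2 + 3 = 5)
Y = 3 (Y = -3 + ((2 + 5)*6)/7 = -3 + (7*6)/7 = -3 + (1/7)*42 = -3 + 6 = 3)
Y*v + j(-1, -6) = 3*138 + 0 = 414 + 0 = 414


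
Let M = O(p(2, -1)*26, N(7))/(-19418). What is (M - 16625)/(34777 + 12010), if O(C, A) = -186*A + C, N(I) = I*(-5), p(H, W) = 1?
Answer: -8495547/23908157 ≈ -0.35534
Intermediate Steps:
N(I) = -5*I
O(C, A) = C - 186*A
M = -172/511 (M = (1*26 - (-930)*7)/(-19418) = (26 - 186*(-35))*(-1/19418) = (26 + 6510)*(-1/19418) = 6536*(-1/19418) = -172/511 ≈ -0.33660)
(M - 16625)/(34777 + 12010) = (-172/511 - 16625)/(34777 + 12010) = -8495547/511/46787 = -8495547/511*1/46787 = -8495547/23908157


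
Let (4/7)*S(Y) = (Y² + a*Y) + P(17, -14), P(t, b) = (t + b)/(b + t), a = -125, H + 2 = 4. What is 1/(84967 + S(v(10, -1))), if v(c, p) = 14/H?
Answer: 4/334093 ≈ 1.1973e-5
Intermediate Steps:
H = 2 (H = -2 + 4 = 2)
v(c, p) = 7 (v(c, p) = 14/2 = 14*(½) = 7)
P(t, b) = 1 (P(t, b) = (b + t)/(b + t) = 1)
S(Y) = 7/4 - 875*Y/4 + 7*Y²/4 (S(Y) = 7*((Y² - 125*Y) + 1)/4 = 7*(1 + Y² - 125*Y)/4 = 7/4 - 875*Y/4 + 7*Y²/4)
1/(84967 + S(v(10, -1))) = 1/(84967 + (7/4 - 875/4*7 + (7/4)*7²)) = 1/(84967 + (7/4 - 6125/4 + (7/4)*49)) = 1/(84967 + (7/4 - 6125/4 + 343/4)) = 1/(84967 - 5775/4) = 1/(334093/4) = 4/334093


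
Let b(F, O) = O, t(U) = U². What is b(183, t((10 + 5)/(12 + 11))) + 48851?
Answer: 25842404/529 ≈ 48851.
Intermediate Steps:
b(183, t((10 + 5)/(12 + 11))) + 48851 = ((10 + 5)/(12 + 11))² + 48851 = (15/23)² + 48851 = 225/529 + 48851 = 25842404/529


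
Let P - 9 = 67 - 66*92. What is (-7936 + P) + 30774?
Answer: 16842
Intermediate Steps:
P = -5996 (P = 9 + (67 - 66*92) = 9 + (67 - 6072) = 9 - 6005 = -5996)
(-7936 + P) + 30774 = (-7936 - 5996) + 30774 = -13932 + 30774 = 16842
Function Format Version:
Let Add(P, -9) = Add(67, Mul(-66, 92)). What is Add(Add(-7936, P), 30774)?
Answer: 16842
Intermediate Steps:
P = -5996 (P = Add(9, Add(67, Mul(-66, 92))) = Add(9, Add(67, -6072)) = Add(9, -6005) = -5996)
Add(Add(-7936, P), 30774) = Add(Add(-7936, -5996), 30774) = Add(-13932, 30774) = 16842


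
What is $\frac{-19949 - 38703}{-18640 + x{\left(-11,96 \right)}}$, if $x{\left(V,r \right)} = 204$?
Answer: $\frac{1333}{419} \approx 3.1814$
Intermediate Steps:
$\frac{-19949 - 38703}{-18640 + x{\left(-11,96 \right)}} = \frac{-19949 - 38703}{-18640 + 204} = \frac{-19949 - 38703}{-18436} = \left(-19949 - 38703\right) \left(- \frac{1}{18436}\right) = \left(-58652\right) \left(- \frac{1}{18436}\right) = \frac{1333}{419}$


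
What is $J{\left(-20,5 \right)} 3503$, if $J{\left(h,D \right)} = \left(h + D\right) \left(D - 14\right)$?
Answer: $472905$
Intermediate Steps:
$J{\left(h,D \right)} = \left(-14 + D\right) \left(D + h\right)$ ($J{\left(h,D \right)} = \left(D + h\right) \left(-14 + D\right) = \left(-14 + D\right) \left(D + h\right)$)
$J{\left(-20,5 \right)} 3503 = \left(5^{2} - 70 - -280 + 5 \left(-20\right)\right) 3503 = \left(25 - 70 + 280 - 100\right) 3503 = 135 \cdot 3503 = 472905$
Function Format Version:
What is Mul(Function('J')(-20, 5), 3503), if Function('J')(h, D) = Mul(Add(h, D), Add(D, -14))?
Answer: 472905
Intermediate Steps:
Function('J')(h, D) = Mul(Add(-14, D), Add(D, h)) (Function('J')(h, D) = Mul(Add(D, h), Add(-14, D)) = Mul(Add(-14, D), Add(D, h)))
Mul(Function('J')(-20, 5), 3503) = Mul(Add(Pow(5, 2), Mul(-14, 5), Mul(-14, -20), Mul(5, -20)), 3503) = Mul(Add(25, -70, 280, -100), 3503) = Mul(135, 3503) = 472905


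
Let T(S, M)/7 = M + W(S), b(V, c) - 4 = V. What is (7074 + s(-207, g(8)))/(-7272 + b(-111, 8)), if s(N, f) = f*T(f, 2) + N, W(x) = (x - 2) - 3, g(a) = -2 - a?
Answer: -7777/7379 ≈ -1.0539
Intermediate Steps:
W(x) = -5 + x (W(x) = (-2 + x) - 3 = -5 + x)
b(V, c) = 4 + V
T(S, M) = -35 + 7*M + 7*S (T(S, M) = 7*(M + (-5 + S)) = 7*(-5 + M + S) = -35 + 7*M + 7*S)
s(N, f) = N + f*(-21 + 7*f) (s(N, f) = f*(-35 + 7*2 + 7*f) + N = f*(-35 + 14 + 7*f) + N = f*(-21 + 7*f) + N = N + f*(-21 + 7*f))
(7074 + s(-207, g(8)))/(-7272 + b(-111, 8)) = (7074 + (-207 + 7*(-2 - 1*8)*(-3 + (-2 - 1*8))))/(-7272 + (4 - 111)) = (7074 + (-207 + 7*(-2 - 8)*(-3 + (-2 - 8))))/(-7272 - 107) = (7074 + (-207 + 7*(-10)*(-3 - 10)))/(-7379) = (7074 + (-207 + 7*(-10)*(-13)))*(-1/7379) = (7074 + (-207 + 910))*(-1/7379) = (7074 + 703)*(-1/7379) = 7777*(-1/7379) = -7777/7379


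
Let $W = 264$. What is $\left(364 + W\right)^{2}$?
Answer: $394384$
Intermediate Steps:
$\left(364 + W\right)^{2} = \left(364 + 264\right)^{2} = 628^{2} = 394384$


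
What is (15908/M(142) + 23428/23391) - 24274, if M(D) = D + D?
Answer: -40218623119/1660761 ≈ -24217.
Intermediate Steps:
M(D) = 2*D
(15908/M(142) + 23428/23391) - 24274 = (15908/((2*142)) + 23428/23391) - 24274 = (15908/284 + 23428*(1/23391)) - 24274 = (15908*(1/284) + 23428/23391) - 24274 = (3977/71 + 23428/23391) - 24274 = 94689395/1660761 - 24274 = -40218623119/1660761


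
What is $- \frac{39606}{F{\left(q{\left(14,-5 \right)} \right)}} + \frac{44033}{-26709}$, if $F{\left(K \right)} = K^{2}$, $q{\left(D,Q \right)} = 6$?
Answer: $- \frac{19618923}{17806} \approx -1101.8$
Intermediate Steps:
$- \frac{39606}{F{\left(q{\left(14,-5 \right)} \right)}} + \frac{44033}{-26709} = - \frac{39606}{6^{2}} + \frac{44033}{-26709} = - \frac{39606}{36} + 44033 \left(- \frac{1}{26709}\right) = \left(-39606\right) \frac{1}{36} - \frac{44033}{26709} = - \frac{6601}{6} - \frac{44033}{26709} = - \frac{19618923}{17806}$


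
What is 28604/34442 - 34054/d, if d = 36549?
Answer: -63720136/629410329 ≈ -0.10124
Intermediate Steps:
28604/34442 - 34054/d = 28604/34442 - 34054/36549 = 28604*(1/34442) - 34054*1/36549 = 14302/17221 - 34054/36549 = -63720136/629410329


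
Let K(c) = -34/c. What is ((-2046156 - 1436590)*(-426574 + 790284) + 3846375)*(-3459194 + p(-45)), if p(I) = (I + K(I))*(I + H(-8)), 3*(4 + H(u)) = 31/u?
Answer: 945855831048812900431/216 ≈ 4.3790e+18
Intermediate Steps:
H(u) = -4 + 31/(3*u) (H(u) = -4 + (31/u)/3 = -4 + 31/(3*u))
p(I) = (-127/24 + I)*(I - 34/I) (p(I) = (I - 34/I)*(I + (-4 + (31/3)/(-8))) = (I - 34/I)*(I + (-4 + (31/3)*(-⅛))) = (I - 34/I)*(I + (-4 - 31/24)) = (I - 34/I)*(I - 127/24) = (I - 34/I)*(-127/24 + I) = (-127/24 + I)*(I - 34/I))
((-2046156 - 1436590)*(-426574 + 790284) + 3846375)*(-3459194 + p(-45)) = ((-2046156 - 1436590)*(-426574 + 790284) + 3846375)*(-3459194 + (-34 + (-45)² - 127/24*(-45) + (2159/12)/(-45))) = (-3482746*363710 + 3846375)*(-3459194 + (-34 + 2025 + 1905/8 + (2159/12)*(-1/45))) = (-1266709547660 + 3846375)*(-3459194 + (-34 + 2025 + 1905/8 - 2159/540)) = -1266705701285*(-3459194 + 2403137/1080) = -1266705701285*(-3733526383/1080) = 945855831048812900431/216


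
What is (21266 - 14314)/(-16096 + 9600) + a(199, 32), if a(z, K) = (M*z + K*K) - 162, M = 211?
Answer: 34794143/812 ≈ 42850.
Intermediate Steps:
a(z, K) = -162 + K**2 + 211*z (a(z, K) = (211*z + K*K) - 162 = (211*z + K**2) - 162 = (K**2 + 211*z) - 162 = -162 + K**2 + 211*z)
(21266 - 14314)/(-16096 + 9600) + a(199, 32) = (21266 - 14314)/(-16096 + 9600) + (-162 + 32**2 + 211*199) = 6952/(-6496) + (-162 + 1024 + 41989) = 6952*(-1/6496) + 42851 = -869/812 + 42851 = 34794143/812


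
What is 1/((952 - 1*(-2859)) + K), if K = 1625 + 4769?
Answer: 1/10205 ≈ 9.7991e-5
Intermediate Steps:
K = 6394
1/((952 - 1*(-2859)) + K) = 1/((952 - 1*(-2859)) + 6394) = 1/((952 + 2859) + 6394) = 1/(3811 + 6394) = 1/10205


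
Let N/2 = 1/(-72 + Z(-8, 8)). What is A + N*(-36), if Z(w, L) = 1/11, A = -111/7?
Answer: -11751/791 ≈ -14.856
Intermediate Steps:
A = -111/7 (A = -111*⅐ = -111/7 ≈ -15.857)
Z(w, L) = 1/11
N = -22/791 (N = 2/(-72 + 1/11) = 2/(-791/11) = 2*(-11/791) = -22/791 ≈ -0.027813)
A + N*(-36) = -111/7 - 22/791*(-36) = -111/7 + 792/791 = -11751/791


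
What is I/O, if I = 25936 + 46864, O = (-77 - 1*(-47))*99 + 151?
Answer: -72800/2819 ≈ -25.825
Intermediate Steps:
O = -2819 (O = (-77 + 47)*99 + 151 = -30*99 + 151 = -2970 + 151 = -2819)
I = 72800
I/O = 72800/(-2819) = 72800*(-1/2819) = -72800/2819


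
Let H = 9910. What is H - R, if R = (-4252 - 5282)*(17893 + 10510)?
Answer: 270804112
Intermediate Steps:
R = -270794202 (R = -9534*28403 = -270794202)
H - R = 9910 - 1*(-270794202) = 9910 + 270794202 = 270804112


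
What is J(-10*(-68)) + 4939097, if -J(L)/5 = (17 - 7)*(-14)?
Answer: 4939797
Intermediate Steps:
J(L) = 700 (J(L) = -5*(17 - 7)*(-14) = -50*(-14) = -5*(-140) = 700)
J(-10*(-68)) + 4939097 = 700 + 4939097 = 4939797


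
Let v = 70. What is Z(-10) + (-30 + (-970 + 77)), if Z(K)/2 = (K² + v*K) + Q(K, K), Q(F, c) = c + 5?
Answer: -2133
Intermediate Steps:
Q(F, c) = 5 + c
Z(K) = 10 + 2*K² + 142*K (Z(K) = 2*((K² + 70*K) + (5 + K)) = 2*(5 + K² + 71*K) = 10 + 2*K² + 142*K)
Z(-10) + (-30 + (-970 + 77)) = (10 + 2*(-10)² + 142*(-10)) + (-30 + (-970 + 77)) = (10 + 2*100 - 1420) + (-30 - 893) = (10 + 200 - 1420) - 923 = -1210 - 923 = -2133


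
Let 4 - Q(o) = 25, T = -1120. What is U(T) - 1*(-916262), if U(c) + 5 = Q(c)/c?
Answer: 146601123/160 ≈ 9.1626e+5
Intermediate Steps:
Q(o) = -21 (Q(o) = 4 - 1*25 = 4 - 25 = -21)
U(c) = -5 - 21/c
U(T) - 1*(-916262) = (-5 - 21/(-1120)) - 1*(-916262) = (-5 - 21*(-1/1120)) + 916262 = (-5 + 3/160) + 916262 = -797/160 + 916262 = 146601123/160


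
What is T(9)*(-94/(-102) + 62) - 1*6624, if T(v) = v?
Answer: -102981/17 ≈ -6057.7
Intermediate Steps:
T(9)*(-94/(-102) + 62) - 1*6624 = 9*(-94/(-102) + 62) - 1*6624 = 9*(-94*(-1/102) + 62) - 6624 = 9*(47/51 + 62) - 6624 = 9*(3209/51) - 6624 = 9627/17 - 6624 = -102981/17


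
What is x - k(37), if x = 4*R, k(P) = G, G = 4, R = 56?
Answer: 220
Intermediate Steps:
k(P) = 4
x = 224 (x = 4*56 = 224)
x - k(37) = 224 - 1*4 = 224 - 4 = 220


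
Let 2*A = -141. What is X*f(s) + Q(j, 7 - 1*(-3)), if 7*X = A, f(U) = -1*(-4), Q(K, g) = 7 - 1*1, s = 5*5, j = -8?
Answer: -240/7 ≈ -34.286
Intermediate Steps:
A = -141/2 (A = (½)*(-141) = -141/2 ≈ -70.500)
s = 25
Q(K, g) = 6 (Q(K, g) = 7 - 1 = 6)
f(U) = 4
X = -141/14 (X = (⅐)*(-141/2) = -141/14 ≈ -10.071)
X*f(s) + Q(j, 7 - 1*(-3)) = -141/14*4 + 6 = -282/7 + 6 = -240/7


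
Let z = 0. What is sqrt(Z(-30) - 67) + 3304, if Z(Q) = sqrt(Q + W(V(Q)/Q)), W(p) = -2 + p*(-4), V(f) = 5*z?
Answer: 3304 + sqrt(-67 + 4*I*sqrt(2)) ≈ 3304.3 + 8.1926*I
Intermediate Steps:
V(f) = 0 (V(f) = 5*0 = 0)
W(p) = -2 - 4*p
Z(Q) = sqrt(-2 + Q) (Z(Q) = sqrt(Q + (-2 - 0/Q)) = sqrt(Q + (-2 - 4*0)) = sqrt(Q + (-2 + 0)) = sqrt(Q - 2) = sqrt(-2 + Q))
sqrt(Z(-30) - 67) + 3304 = sqrt(sqrt(-2 - 30) - 67) + 3304 = sqrt(sqrt(-32) - 67) + 3304 = sqrt(4*I*sqrt(2) - 67) + 3304 = sqrt(-67 + 4*I*sqrt(2)) + 3304 = 3304 + sqrt(-67 + 4*I*sqrt(2))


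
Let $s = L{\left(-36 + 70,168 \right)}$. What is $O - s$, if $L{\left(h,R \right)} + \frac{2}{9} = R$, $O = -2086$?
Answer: $- \frac{20284}{9} \approx -2253.8$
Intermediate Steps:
$L{\left(h,R \right)} = - \frac{2}{9} + R$
$s = \frac{1510}{9}$ ($s = - \frac{2}{9} + 168 = \frac{1510}{9} \approx 167.78$)
$O - s = -2086 - \frac{1510}{9} = - \frac{20284}{9}$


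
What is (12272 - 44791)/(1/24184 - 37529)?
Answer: 786439496/907601335 ≈ 0.86650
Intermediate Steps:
(12272 - 44791)/(1/24184 - 37529) = -32519/(1/24184 - 37529) = -32519/(-907601335/24184) = -32519*(-24184/907601335) = 786439496/907601335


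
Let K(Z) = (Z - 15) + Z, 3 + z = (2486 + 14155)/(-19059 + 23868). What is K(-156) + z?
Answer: -523443/1603 ≈ -326.54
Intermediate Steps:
z = 738/1603 (z = -3 + (2486 + 14155)/(-19059 + 23868) = -3 + 16641/4809 = -3 + 16641*(1/4809) = -3 + 5547/1603 = 738/1603 ≈ 0.46039)
K(Z) = -15 + 2*Z (K(Z) = (-15 + Z) + Z = -15 + 2*Z)
K(-156) + z = (-15 + 2*(-156)) + 738/1603 = (-15 - 312) + 738/1603 = -327 + 738/1603 = -523443/1603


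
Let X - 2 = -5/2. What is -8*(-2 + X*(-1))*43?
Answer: 516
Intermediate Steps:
X = -½ (X = 2 - 5/2 = -½ ≈ -0.50000)
-8*(-2 + X*(-1))*43 = -8*(-2 - ½*(-1))*43 = -8*(-2 + ½)*43 = -8*(-3/2)*43 = 12*43 = 516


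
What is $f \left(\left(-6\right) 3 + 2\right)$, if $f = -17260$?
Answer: $276160$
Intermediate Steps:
$f \left(\left(-6\right) 3 + 2\right) = - 17260 \left(\left(-6\right) 3 + 2\right) = - 17260 \left(-18 + 2\right) = \left(-17260\right) \left(-16\right) = 276160$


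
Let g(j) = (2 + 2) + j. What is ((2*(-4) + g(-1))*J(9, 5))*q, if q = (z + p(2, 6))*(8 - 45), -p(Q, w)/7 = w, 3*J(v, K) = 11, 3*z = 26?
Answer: -203500/9 ≈ -22611.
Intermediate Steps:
z = 26/3 (z = (⅓)*26 = 26/3 ≈ 8.6667)
J(v, K) = 11/3 (J(v, K) = (⅓)*11 = 11/3)
p(Q, w) = -7*w
g(j) = 4 + j
q = 3700/3 (q = (26/3 - 7*6)*(8 - 45) = (26/3 - 42)*(-37) = -100/3*(-37) = 3700/3 ≈ 1233.3)
((2*(-4) + g(-1))*J(9, 5))*q = ((2*(-4) + (4 - 1))*(11/3))*(3700/3) = ((-8 + 3)*(11/3))*(3700/3) = -5*11/3*(3700/3) = -55/3*3700/3 = -203500/9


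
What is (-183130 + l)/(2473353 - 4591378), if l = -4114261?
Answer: 613913/302575 ≈ 2.0290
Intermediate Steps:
(-183130 + l)/(2473353 - 4591378) = (-183130 - 4114261)/(2473353 - 4591378) = -4297391/(-2118025) = -4297391*(-1/2118025) = 613913/302575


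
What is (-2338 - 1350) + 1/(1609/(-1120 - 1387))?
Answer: -5936499/1609 ≈ -3689.6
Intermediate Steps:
(-2338 - 1350) + 1/(1609/(-1120 - 1387)) = -3688 + 1/(1609/(-2507)) = -3688 + 1/(1609*(-1/2507)) = -3688 + 1/(-1609/2507) = -3688 - 2507/1609 = -5936499/1609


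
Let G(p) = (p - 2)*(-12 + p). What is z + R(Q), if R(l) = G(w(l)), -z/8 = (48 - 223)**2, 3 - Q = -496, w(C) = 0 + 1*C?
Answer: -2961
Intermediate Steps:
w(C) = C (w(C) = 0 + C = C)
G(p) = (-12 + p)*(-2 + p) (G(p) = (-2 + p)*(-12 + p) = (-12 + p)*(-2 + p))
Q = 499 (Q = 3 - 1*(-496) = 3 + 496 = 499)
z = -245000 (z = -8*(48 - 223)**2 = -8*(-175)**2 = -8*30625 = -245000)
R(l) = 24 + l**2 - 14*l
z + R(Q) = -245000 + (24 + 499**2 - 14*499) = -245000 + (24 + 249001 - 6986) = -245000 + 242039 = -2961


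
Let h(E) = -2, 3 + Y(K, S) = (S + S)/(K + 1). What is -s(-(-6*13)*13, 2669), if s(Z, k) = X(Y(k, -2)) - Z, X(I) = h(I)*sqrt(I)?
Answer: 1014 + 2*I*sqrt(5349345)/1335 ≈ 1014.0 + 3.465*I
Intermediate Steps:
Y(K, S) = -3 + 2*S/(1 + K) (Y(K, S) = -3 + (S + S)/(K + 1) = -3 + (2*S)/(1 + K) = -3 + 2*S/(1 + K))
X(I) = -2*sqrt(I)
s(Z, k) = -Z - 2*sqrt((-7 - 3*k)/(1 + k)) (s(Z, k) = -2*sqrt((-3 - 3*k + 2*(-2))/(1 + k)) - Z = -2*sqrt((-3 - 3*k - 4)/(1 + k)) - Z = -2*sqrt((-7 - 3*k)/(1 + k)) - Z = -Z - 2*sqrt((-7 - 3*k)/(1 + k)))
-s(-(-6*13)*13, 2669) = -(-(-1)*-6*13*13 - 2*I*sqrt(7 + 3*2669)/sqrt(1 + 2669)) = -(-(-1)*(-78*13) - 2*I*sqrt(2670)*sqrt(7 + 8007)/2670) = -(-(-1)*(-1014) - 2*I*sqrt(5349345)/1335) = -(-1*1014 - 2*I*sqrt(5349345)/1335) = -(-1014 - 2*I*sqrt(5349345)/1335) = 1014 + 2*I*sqrt(5349345)/1335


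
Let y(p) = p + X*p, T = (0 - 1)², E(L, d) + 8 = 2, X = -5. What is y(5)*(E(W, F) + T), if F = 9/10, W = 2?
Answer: 100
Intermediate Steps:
F = 9/10 (F = 9*(⅒) = 9/10 ≈ 0.90000)
E(L, d) = -6 (E(L, d) = -8 + 2 = -6)
T = 1 (T = (-1)² = 1)
y(p) = -4*p (y(p) = p - 5*p = -4*p)
y(5)*(E(W, F) + T) = (-4*5)*(-6 + 1) = -20*(-5) = 100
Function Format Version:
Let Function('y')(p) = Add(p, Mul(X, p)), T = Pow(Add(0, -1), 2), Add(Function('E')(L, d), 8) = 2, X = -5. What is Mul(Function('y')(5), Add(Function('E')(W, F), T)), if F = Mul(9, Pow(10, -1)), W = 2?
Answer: 100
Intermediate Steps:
F = Rational(9, 10) (F = Mul(9, Rational(1, 10)) = Rational(9, 10) ≈ 0.90000)
Function('E')(L, d) = -6 (Function('E')(L, d) = Add(-8, 2) = -6)
T = 1 (T = Pow(-1, 2) = 1)
Function('y')(p) = Mul(-4, p) (Function('y')(p) = Add(p, Mul(-5, p)) = Mul(-4, p))
Mul(Function('y')(5), Add(Function('E')(W, F), T)) = Mul(Mul(-4, 5), Add(-6, 1)) = Mul(-20, -5) = 100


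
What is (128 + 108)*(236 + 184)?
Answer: 99120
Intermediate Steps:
(128 + 108)*(236 + 184) = 236*420 = 99120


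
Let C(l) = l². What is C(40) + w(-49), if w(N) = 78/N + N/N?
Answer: 78371/49 ≈ 1599.4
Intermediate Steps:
w(N) = 1 + 78/N (w(N) = 78/N + 1 = 1 + 78/N)
C(40) + w(-49) = 40² + (78 - 49)/(-49) = 1600 - 1/49*29 = 1600 - 29/49 = 78371/49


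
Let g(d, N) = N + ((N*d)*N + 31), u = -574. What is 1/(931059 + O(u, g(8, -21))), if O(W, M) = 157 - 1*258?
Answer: 1/930958 ≈ 1.0742e-6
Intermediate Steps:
g(d, N) = 31 + N + d*N**2 (g(d, N) = N + (d*N**2 + 31) = N + (31 + d*N**2) = 31 + N + d*N**2)
O(W, M) = -101 (O(W, M) = 157 - 258 = -101)
1/(931059 + O(u, g(8, -21))) = 1/(931059 - 101) = 1/930958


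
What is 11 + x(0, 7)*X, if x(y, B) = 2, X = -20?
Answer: -29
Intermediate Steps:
11 + x(0, 7)*X = 11 + 2*(-20) = 11 - 40 = -29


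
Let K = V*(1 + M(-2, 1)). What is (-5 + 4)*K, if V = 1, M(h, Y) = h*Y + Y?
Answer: 0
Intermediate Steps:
M(h, Y) = Y + Y*h (M(h, Y) = Y*h + Y = Y + Y*h)
K = 0 (K = 1*(1 + 1*(1 - 2)) = 1*(1 + 1*(-1)) = 1*(1 - 1) = 1*0 = 0)
(-5 + 4)*K = (-5 + 4)*0 = -1*0 = 0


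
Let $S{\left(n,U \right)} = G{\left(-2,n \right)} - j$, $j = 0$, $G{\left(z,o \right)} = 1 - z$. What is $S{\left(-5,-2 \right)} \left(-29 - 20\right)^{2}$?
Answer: $7203$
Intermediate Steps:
$S{\left(n,U \right)} = 3$ ($S{\left(n,U \right)} = \left(1 - -2\right) - 0 = \left(1 + 2\right) + 0 = 3 + 0 = 3$)
$S{\left(-5,-2 \right)} \left(-29 - 20\right)^{2} = 3 \left(-29 - 20\right)^{2} = 3 \left(-49\right)^{2} = 3 \cdot 2401 = 7203$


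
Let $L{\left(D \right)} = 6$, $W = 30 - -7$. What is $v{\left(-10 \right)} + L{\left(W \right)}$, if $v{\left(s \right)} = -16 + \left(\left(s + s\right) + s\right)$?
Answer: $-40$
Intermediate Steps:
$v{\left(s \right)} = -16 + 3 s$ ($v{\left(s \right)} = -16 + \left(2 s + s\right) = -16 + 3 s$)
$W = 37$ ($W = 30 + 7 = 37$)
$v{\left(-10 \right)} + L{\left(W \right)} = \left(-16 + 3 \left(-10\right)\right) + 6 = \left(-16 - 30\right) + 6 = -46 + 6 = -40$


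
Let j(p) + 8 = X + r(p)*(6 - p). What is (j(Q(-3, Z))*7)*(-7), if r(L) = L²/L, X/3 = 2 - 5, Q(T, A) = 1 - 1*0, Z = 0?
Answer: 588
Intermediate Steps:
Q(T, A) = 1 (Q(T, A) = 1 + 0 = 1)
X = -9 (X = 3*(2 - 5) = 3*(-3) = -9)
r(L) = L
j(p) = -17 + p*(6 - p) (j(p) = -8 + (-9 + p*(6 - p)) = -17 + p*(6 - p))
(j(Q(-3, Z))*7)*(-7) = ((-17 - 1*1² + 6*1)*7)*(-7) = ((-17 - 1*1 + 6)*7)*(-7) = ((-17 - 1 + 6)*7)*(-7) = -12*7*(-7) = -84*(-7) = 588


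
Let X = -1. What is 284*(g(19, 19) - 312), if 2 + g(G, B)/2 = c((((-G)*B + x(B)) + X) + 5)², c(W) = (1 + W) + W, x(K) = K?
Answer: 258705256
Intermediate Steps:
c(W) = 1 + 2*W
g(G, B) = -4 + 2*(9 + 2*B - 2*B*G)² (g(G, B) = -4 + 2*(1 + 2*((((-G)*B + B) - 1) + 5))² = -4 + 2*(1 + 2*(((-B*G + B) - 1) + 5))² = -4 + 2*(1 + 2*(((B - B*G) - 1) + 5))² = -4 + 2*(1 + 2*((-1 + B - B*G) + 5))² = -4 + 2*(1 + 2*(4 + B - B*G))² = -4 + 2*(1 + (8 + 2*B - 2*B*G))² = -4 + 2*(9 + 2*B - 2*B*G)²)
284*(g(19, 19) - 312) = 284*((-4 + 2*(9 + 2*19 - 2*19*19)²) - 312) = 284*((-4 + 2*(9 + 38 - 722)²) - 312) = 284*((-4 + 2*(-675)²) - 312) = 284*((-4 + 2*455625) - 312) = 284*((-4 + 911250) - 312) = 284*(911246 - 312) = 284*910934 = 258705256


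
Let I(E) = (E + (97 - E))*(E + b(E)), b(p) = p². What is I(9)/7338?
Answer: 1455/1223 ≈ 1.1897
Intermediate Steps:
I(E) = 97*E + 97*E² (I(E) = (E + (97 - E))*(E + E²) = 97*(E + E²) = 97*E + 97*E²)
I(9)/7338 = (97*9*(1 + 9))/7338 = (97*9*10)*(1/7338) = 8730*(1/7338) = 1455/1223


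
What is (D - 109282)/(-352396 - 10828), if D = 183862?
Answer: -18645/90806 ≈ -0.20533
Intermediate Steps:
(D - 109282)/(-352396 - 10828) = (183862 - 109282)/(-352396 - 10828) = 74580/(-363224) = 74580*(-1/363224) = -18645/90806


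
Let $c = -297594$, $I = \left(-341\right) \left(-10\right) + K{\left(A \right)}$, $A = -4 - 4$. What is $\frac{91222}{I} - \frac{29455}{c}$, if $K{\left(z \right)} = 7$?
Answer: $\frac{534269953}{19938798} \approx 26.796$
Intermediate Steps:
$A = -8$ ($A = -4 - 4 = -8$)
$I = 3417$ ($I = \left(-341\right) \left(-10\right) + 7 = 3410 + 7 = 3417$)
$\frac{91222}{I} - \frac{29455}{c} = \frac{91222}{3417} - \frac{29455}{-297594} = 91222 \cdot \frac{1}{3417} - - \frac{29455}{297594} = \frac{5366}{201} + \frac{29455}{297594} = \frac{534269953}{19938798}$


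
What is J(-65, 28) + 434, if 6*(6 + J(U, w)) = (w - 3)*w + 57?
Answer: 3325/6 ≈ 554.17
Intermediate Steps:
J(U, w) = 7/2 + w*(-3 + w)/6 (J(U, w) = -6 + ((w - 3)*w + 57)/6 = -6 + ((-3 + w)*w + 57)/6 = -6 + (w*(-3 + w) + 57)/6 = -6 + (57 + w*(-3 + w))/6 = -6 + (19/2 + w*(-3 + w)/6) = 7/2 + w*(-3 + w)/6)
J(-65, 28) + 434 = (7/2 - ½*28 + (⅙)*28²) + 434 = (7/2 - 14 + (⅙)*784) + 434 = (7/2 - 14 + 392/3) + 434 = 721/6 + 434 = 3325/6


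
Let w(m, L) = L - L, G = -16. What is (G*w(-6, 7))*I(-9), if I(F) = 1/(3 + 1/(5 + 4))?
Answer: 0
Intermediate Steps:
w(m, L) = 0
I(F) = 9/28 (I(F) = 1/(3 + 1/9) = 1/(3 + ⅑) = 1/(28/9) = 9/28)
(G*w(-6, 7))*I(-9) = -16*0*(9/28) = 0*(9/28) = 0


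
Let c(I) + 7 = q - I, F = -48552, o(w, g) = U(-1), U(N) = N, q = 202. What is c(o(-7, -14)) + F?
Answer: -48356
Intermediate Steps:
o(w, g) = -1
c(I) = 195 - I (c(I) = -7 + (202 - I) = 195 - I)
c(o(-7, -14)) + F = (195 - 1*(-1)) - 48552 = (195 + 1) - 48552 = 196 - 48552 = -48356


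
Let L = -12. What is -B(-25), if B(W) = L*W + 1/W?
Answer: -7499/25 ≈ -299.96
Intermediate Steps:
B(W) = 1/W - 12*W (B(W) = -12*W + 1/W = 1/W - 12*W)
-B(-25) = -(1/(-25) - 12*(-25)) = -(-1/25 + 300) = -1*7499/25 = -7499/25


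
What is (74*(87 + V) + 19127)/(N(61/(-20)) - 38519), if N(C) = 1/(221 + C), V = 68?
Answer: -133372323/167904301 ≈ -0.79434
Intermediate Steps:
(74*(87 + V) + 19127)/(N(61/(-20)) - 38519) = (74*(87 + 68) + 19127)/(1/(221 + 61/(-20)) - 38519) = (74*155 + 19127)/(1/(221 + 61*(-1/20)) - 38519) = (11470 + 19127)/(1/(221 - 61/20) - 38519) = 30597/(1/(4359/20) - 38519) = 30597/(20/4359 - 38519) = 30597/(-167904301/4359) = 30597*(-4359/167904301) = -133372323/167904301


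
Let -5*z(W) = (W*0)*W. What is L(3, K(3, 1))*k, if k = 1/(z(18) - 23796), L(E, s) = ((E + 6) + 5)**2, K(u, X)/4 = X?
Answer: -49/5949 ≈ -0.0082367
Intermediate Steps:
K(u, X) = 4*X
z(W) = 0 (z(W) = -W*0*W/5 = -0*W = -1/5*0 = 0)
L(E, s) = (11 + E)**2 (L(E, s) = ((6 + E) + 5)**2 = (11 + E)**2)
k = -1/23796 (k = 1/(0 - 23796) = 1/(-23796) = -1/23796 ≈ -4.2024e-5)
L(3, K(3, 1))*k = (11 + 3)**2*(-1/23796) = 14**2*(-1/23796) = 196*(-1/23796) = -49/5949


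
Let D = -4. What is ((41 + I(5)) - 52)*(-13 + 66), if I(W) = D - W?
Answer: -1060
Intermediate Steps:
I(W) = -4 - W
((41 + I(5)) - 52)*(-13 + 66) = ((41 + (-4 - 1*5)) - 52)*(-13 + 66) = ((41 + (-4 - 5)) - 52)*53 = ((41 - 9) - 52)*53 = (32 - 52)*53 = -20*53 = -1060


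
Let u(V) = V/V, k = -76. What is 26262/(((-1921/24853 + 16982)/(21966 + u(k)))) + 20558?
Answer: 23014169301512/422051725 ≈ 54529.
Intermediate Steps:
u(V) = 1
26262/(((-1921/24853 + 16982)/(21966 + u(k)))) + 20558 = 26262/(((-1921/24853 + 16982)/(21966 + 1))) + 20558 = 26262/(((-1921*1/24853 + 16982)/21967)) + 20558 = 26262/(((-1921/24853 + 16982)*(1/21967))) + 20558 = 26262/(((422051725/24853)*(1/21967))) + 20558 = 26262/(422051725/545945851) + 20558 = 26262*(545945851/422051725) + 20558 = 14337629938962/422051725 + 20558 = 23014169301512/422051725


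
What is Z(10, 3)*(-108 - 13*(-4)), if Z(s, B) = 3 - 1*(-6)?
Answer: -504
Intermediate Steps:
Z(s, B) = 9 (Z(s, B) = 3 + 6 = 9)
Z(10, 3)*(-108 - 13*(-4)) = 9*(-108 - 13*(-4)) = 9*(-108 + 52) = 9*(-56) = -504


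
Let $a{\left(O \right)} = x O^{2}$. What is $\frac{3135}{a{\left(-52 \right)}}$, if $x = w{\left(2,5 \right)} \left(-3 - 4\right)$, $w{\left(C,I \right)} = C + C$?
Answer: $- \frac{3135}{75712} \approx -0.041407$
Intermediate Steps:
$w{\left(C,I \right)} = 2 C$
$x = -28$ ($x = 2 \cdot 2 \left(-3 - 4\right) = 4 \left(-7\right) = -28$)
$a{\left(O \right)} = - 28 O^{2}$
$\frac{3135}{a{\left(-52 \right)}} = \frac{3135}{\left(-28\right) \left(-52\right)^{2}} = \frac{3135}{\left(-28\right) 2704} = \frac{3135}{-75712} = 3135 \left(- \frac{1}{75712}\right) = - \frac{3135}{75712}$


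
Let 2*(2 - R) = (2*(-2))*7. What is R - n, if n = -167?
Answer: 183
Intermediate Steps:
R = 16 (R = 2 - 2*(-2)*7/2 = 2 - (-2)*7 = 2 - ½*(-28) = 2 + 14 = 16)
R - n = 16 - 1*(-167) = 16 + 167 = 183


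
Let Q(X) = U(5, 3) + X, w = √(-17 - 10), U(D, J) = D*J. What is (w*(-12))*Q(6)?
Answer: -756*I*√3 ≈ -1309.4*I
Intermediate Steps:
w = 3*I*√3 (w = √(-27) = 3*I*√3 ≈ 5.1962*I)
Q(X) = 15 + X (Q(X) = 5*3 + X = 15 + X)
(w*(-12))*Q(6) = ((3*I*√3)*(-12))*(15 + 6) = -36*I*√3*21 = -756*I*√3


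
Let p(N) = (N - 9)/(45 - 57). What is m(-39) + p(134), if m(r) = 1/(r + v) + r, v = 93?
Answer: -5335/108 ≈ -49.398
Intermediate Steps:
p(N) = ¾ - N/12 (p(N) = (-9 + N)/(-12) = (-9 + N)*(-1/12) = ¾ - N/12)
m(r) = r + 1/(93 + r) (m(r) = 1/(r + 93) + r = 1/(93 + r) + r = r + 1/(93 + r))
m(-39) + p(134) = (1 + (-39)² + 93*(-39))/(93 - 39) + (¾ - 1/12*134) = (1 + 1521 - 3627)/54 + (¾ - 67/6) = (1/54)*(-2105) - 125/12 = -2105/54 - 125/12 = -5335/108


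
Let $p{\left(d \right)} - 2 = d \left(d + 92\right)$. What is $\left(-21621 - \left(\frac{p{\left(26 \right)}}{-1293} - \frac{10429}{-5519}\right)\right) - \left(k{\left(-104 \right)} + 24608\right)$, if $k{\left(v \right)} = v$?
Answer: $- \frac{329147631742}{7136067} \approx -46125.0$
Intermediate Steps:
$p{\left(d \right)} = 2 + d \left(92 + d\right)$ ($p{\left(d \right)} = 2 + d \left(d + 92\right) = 2 + d \left(92 + d\right)$)
$\left(-21621 - \left(\frac{p{\left(26 \right)}}{-1293} - \frac{10429}{-5519}\right)\right) - \left(k{\left(-104 \right)} + 24608\right) = \left(-21621 - \left(\frac{2 + 26^{2} + 92 \cdot 26}{-1293} - \frac{10429}{-5519}\right)\right) - \left(-104 + 24608\right) = \left(-21621 - \left(\left(2 + 676 + 2392\right) \left(- \frac{1}{1293}\right) - - \frac{10429}{5519}\right)\right) - 24504 = \left(-21621 - \left(3070 \left(- \frac{1}{1293}\right) + \frac{10429}{5519}\right)\right) - 24504 = \left(-21621 - \left(- \frac{3070}{1293} + \frac{10429}{5519}\right)\right) - 24504 = \left(-21621 - - \frac{3458633}{7136067}\right) - 24504 = \left(-21621 + \frac{3458633}{7136067}\right) - 24504 = - \frac{154285445974}{7136067} - 24504 = - \frac{329147631742}{7136067}$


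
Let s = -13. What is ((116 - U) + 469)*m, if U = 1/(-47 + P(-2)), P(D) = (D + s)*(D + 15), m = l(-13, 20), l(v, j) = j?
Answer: 1415710/121 ≈ 11700.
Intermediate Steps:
m = 20
P(D) = (-13 + D)*(15 + D) (P(D) = (D - 13)*(D + 15) = (-13 + D)*(15 + D))
U = -1/242 (U = 1/(-47 + (-195 + (-2)**2 + 2*(-2))) = 1/(-47 + (-195 + 4 - 4)) = 1/(-47 - 195) = 1/(-242) = -1/242 ≈ -0.0041322)
((116 - U) + 469)*m = ((116 - 1*(-1/242)) + 469)*20 = ((116 + 1/242) + 469)*20 = (28073/242 + 469)*20 = (141571/242)*20 = 1415710/121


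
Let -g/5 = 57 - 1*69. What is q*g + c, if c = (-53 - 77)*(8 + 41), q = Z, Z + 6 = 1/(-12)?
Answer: -6735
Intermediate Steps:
Z = -73/12 (Z = -6 + 1/(-12) = -6 - 1/12 = -73/12 ≈ -6.0833)
q = -73/12 ≈ -6.0833
c = -6370 (c = -130*49 = -6370)
g = 60 (g = -5*(57 - 1*69) = -5*(57 - 69) = -5*(-12) = 60)
q*g + c = -73/12*60 - 6370 = -365 - 6370 = -6735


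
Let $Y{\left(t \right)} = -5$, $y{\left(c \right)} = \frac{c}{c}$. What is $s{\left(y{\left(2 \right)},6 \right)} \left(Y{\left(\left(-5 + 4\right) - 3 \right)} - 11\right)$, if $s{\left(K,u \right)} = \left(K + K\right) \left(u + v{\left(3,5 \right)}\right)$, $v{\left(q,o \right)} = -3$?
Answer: $-96$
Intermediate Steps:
$y{\left(c \right)} = 1$
$s{\left(K,u \right)} = 2 K \left(-3 + u\right)$ ($s{\left(K,u \right)} = \left(K + K\right) \left(u - 3\right) = 2 K \left(-3 + u\right)$)
$s{\left(y{\left(2 \right)},6 \right)} \left(Y{\left(\left(-5 + 4\right) - 3 \right)} - 11\right) = 2 \cdot 1 \left(-3 + 6\right) \left(-5 - 11\right) = 2 \cdot 1 \cdot 3 \left(-16\right) = 6 \left(-16\right) = -96$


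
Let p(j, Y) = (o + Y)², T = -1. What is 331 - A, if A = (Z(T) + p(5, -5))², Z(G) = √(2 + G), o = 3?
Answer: 306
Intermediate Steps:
p(j, Y) = (3 + Y)²
A = 25 (A = (√(2 - 1) + (3 - 5)²)² = (√1 + (-2)²)² = (1 + 4)² = 5² = 25)
331 - A = 331 - 1*25 = 331 - 25 = 306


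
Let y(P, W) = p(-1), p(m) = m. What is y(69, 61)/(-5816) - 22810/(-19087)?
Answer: 132682047/111009992 ≈ 1.1952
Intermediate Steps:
y(P, W) = -1
y(69, 61)/(-5816) - 22810/(-19087) = -1/(-5816) - 22810/(-19087) = -1*(-1/5816) - 22810*(-1/19087) = 1/5816 + 22810/19087 = 132682047/111009992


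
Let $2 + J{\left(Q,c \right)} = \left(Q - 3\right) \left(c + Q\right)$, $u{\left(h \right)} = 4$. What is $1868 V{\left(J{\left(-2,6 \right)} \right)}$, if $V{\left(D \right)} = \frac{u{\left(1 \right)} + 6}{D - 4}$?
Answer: $- \frac{9340}{13} \approx -718.46$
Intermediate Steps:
$J{\left(Q,c \right)} = -2 + \left(-3 + Q\right) \left(Q + c\right)$ ($J{\left(Q,c \right)} = -2 + \left(Q - 3\right) \left(c + Q\right) = -2 + \left(-3 + Q\right) \left(Q + c\right)$)
$V{\left(D \right)} = \frac{10}{-4 + D}$ ($V{\left(D \right)} = \frac{4 + 6}{D - 4} = \frac{10}{-4 + D}$)
$1868 V{\left(J{\left(-2,6 \right)} \right)} = 1868 \frac{10}{-4 - \left(26 - 4\right)} = 1868 \frac{10}{-4 - 22} = 1868 \frac{10}{-26} = 1868 \cdot 10 \left(- \frac{1}{26}\right) = 1868 \left(- \frac{5}{13}\right) = - \frac{9340}{13}$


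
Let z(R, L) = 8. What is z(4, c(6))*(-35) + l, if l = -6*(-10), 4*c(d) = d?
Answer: -220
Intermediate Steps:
c(d) = d/4
l = 60
z(4, c(6))*(-35) + l = 8*(-35) + 60 = -280 + 60 = -220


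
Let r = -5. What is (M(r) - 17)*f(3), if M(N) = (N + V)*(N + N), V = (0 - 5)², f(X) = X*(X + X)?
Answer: -3906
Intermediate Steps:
f(X) = 2*X² (f(X) = X*(2*X) = 2*X²)
V = 25 (V = (-5)² = 25)
M(N) = 2*N*(25 + N) (M(N) = (N + 25)*(N + N) = (25 + N)*(2*N) = 2*N*(25 + N))
(M(r) - 17)*f(3) = (2*(-5)*(25 - 5) - 17)*(2*3²) = (2*(-5)*20 - 17)*(2*9) = (-200 - 17)*18 = -217*18 = -3906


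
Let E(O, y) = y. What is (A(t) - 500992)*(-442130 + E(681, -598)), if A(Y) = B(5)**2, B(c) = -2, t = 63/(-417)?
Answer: 221801415264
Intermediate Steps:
t = -21/139 (t = 63*(-1/417) = -21/139 ≈ -0.15108)
A(Y) = 4 (A(Y) = (-2)**2 = 4)
(A(t) - 500992)*(-442130 + E(681, -598)) = (4 - 500992)*(-442130 - 598) = -500988*(-442728) = 221801415264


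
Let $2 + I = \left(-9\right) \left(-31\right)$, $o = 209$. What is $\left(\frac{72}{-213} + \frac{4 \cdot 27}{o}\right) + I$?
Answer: $\frac{4113055}{14839} \approx 277.18$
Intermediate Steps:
$I = 277$ ($I = -2 - -279 = -2 + 279 = 277$)
$\left(\frac{72}{-213} + \frac{4 \cdot 27}{o}\right) + I = \left(\frac{72}{-213} + \frac{4 \cdot 27}{209}\right) + 277 = \left(72 \left(- \frac{1}{213}\right) + 108 \cdot \frac{1}{209}\right) + 277 = \left(- \frac{24}{71} + \frac{108}{209}\right) + 277 = \frac{2652}{14839} + 277 = \frac{4113055}{14839}$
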